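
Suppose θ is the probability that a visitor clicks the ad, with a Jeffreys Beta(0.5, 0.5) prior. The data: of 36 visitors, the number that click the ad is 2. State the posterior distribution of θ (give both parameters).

Posterior: Beta(2.5, 34.5)

The binomial likelihood is conjugate to the Beta prior: with 2 successes and 34 failures, the posterior is Beta(0.5+2, 0.5+34) = Beta(2.5, 34.5).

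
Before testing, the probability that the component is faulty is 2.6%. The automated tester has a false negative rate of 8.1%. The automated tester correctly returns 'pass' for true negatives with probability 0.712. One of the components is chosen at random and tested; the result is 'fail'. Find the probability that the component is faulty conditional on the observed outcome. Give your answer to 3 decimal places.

P(H | E) ≈ 0.078

Let H be the event that the component is faulty. P(H) = 0.026, so P(¬H) = 0.974. With E the 'fail' result, P(E|H) = 0.919 and P(E|¬H) = 0.288.
P(E) = 0.919·0.026 + 0.288·0.974 = 0.023894 + 0.28051 = 0.30441.
By Bayes' theorem, P(H|E) = 0.023894 / 0.30441 = 0.078.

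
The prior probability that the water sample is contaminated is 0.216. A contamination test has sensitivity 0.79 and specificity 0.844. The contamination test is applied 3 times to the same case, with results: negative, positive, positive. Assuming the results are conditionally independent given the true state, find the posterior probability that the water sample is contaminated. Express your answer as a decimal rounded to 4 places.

Posterior P(H) ≈ 0.6374

Let H be the event that the water sample is contaminated; start with P(H) = 0.216. P('positive'|H) = 0.79, P('positive'|¬H) = 0.156.
Update on result 1 ('negative'): P(H) ← 0.21·0.2160 / (0.21·0.2160 + 0.844·0.7840) = 0.045360/0.70706 = 0.0642.
Update on result 2 ('positive'): P(H) ← 0.79·0.0642 / (0.79·0.0642 + 0.156·0.9358) = 0.050681/0.19667 = 0.2577.
Update on result 3 ('positive'): P(H) ← 0.79·0.2577 / (0.79·0.2577 + 0.156·0.7423) = 0.20358/0.31938 = 0.6374.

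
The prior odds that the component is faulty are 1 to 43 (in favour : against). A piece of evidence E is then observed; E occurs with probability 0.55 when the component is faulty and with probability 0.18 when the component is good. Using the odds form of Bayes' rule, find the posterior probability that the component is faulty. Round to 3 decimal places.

Prior odds = 1/43 = 0.023256. In log-odds, ln(0.023256) = -3.7612.
Add log likelihood ratio: ln(3.0556) = 1.1170.
Posterior log-odds = -2.6442, so posterior odds = exp(-2.6442) = 0.071059. Converting, P(H|E) = 0.071059/1.0711 = 0.066.

Posterior probability ≈ 0.066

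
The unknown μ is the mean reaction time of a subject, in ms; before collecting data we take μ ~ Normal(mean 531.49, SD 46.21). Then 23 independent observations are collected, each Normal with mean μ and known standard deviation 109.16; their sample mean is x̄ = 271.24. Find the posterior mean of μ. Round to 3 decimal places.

Posterior mean ≈ 322.054

With known σ, the Normal prior is conjugate. Weight on the data is w = (n/σ²)/(n/σ² + 1/τ₀²) = 0.00193019/(0.00193019+0.00046830) = 0.80475.
Posterior mean = w·x̄ + (1−w)·μ₀ = 0.80475·271.24 + 0.19525·531.49 = 322.054.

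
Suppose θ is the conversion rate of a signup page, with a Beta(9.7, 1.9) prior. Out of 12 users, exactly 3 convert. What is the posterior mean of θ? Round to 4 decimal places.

Posterior mean ≈ 0.5381

The binomial likelihood is conjugate to the Beta prior: with 3 successes and 9 failures, the posterior is Beta(9.7+3, 1.9+9) = Beta(12.7, 10.9).
E[θ | data] = 12.7/(12.7+10.9) = 0.5381.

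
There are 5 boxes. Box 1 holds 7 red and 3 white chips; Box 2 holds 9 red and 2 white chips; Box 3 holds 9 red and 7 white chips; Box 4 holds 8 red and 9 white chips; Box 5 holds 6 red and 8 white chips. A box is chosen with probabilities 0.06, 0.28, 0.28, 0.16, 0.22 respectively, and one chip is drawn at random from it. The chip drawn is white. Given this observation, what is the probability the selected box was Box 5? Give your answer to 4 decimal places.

Posterior probability ≈ 0.3129

P(white|Box 1) = 0.3; P(white|Box 2) = 0.1818; P(white|Box 3) = 0.4375; P(white|Box 4) = 0.5294; P(white|Box 5) = 0.5714.
Prior × likelihood for each source: 0.06·0.3=0.01800, 0.28·0.1818=0.05091, 0.28·0.4375=0.1225, 0.16·0.5294=0.08471, 0.22·0.5714=0.1257. Summing gives P(white) = 0.40183.
P(Box 5 | white) = 0.1257 / 0.40183 = 0.3129.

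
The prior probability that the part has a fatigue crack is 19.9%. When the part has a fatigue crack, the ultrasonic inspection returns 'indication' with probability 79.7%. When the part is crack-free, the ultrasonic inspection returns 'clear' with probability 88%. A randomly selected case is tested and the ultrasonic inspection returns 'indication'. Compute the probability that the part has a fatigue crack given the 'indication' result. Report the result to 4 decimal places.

Let H be the event that the part has a fatigue crack. P(H) = 0.199, so P(¬H) = 0.801. With E the 'indication' result, P(E|H) = 0.797 and P(E|¬H) = 0.12.
P(E) = 0.797·0.199 + 0.12·0.801 = 0.15860 + 0.096120 = 0.25472.
By Bayes' theorem, P(H|E) = 0.15860 / 0.25472 = 0.6226.

P(H | E) ≈ 0.6226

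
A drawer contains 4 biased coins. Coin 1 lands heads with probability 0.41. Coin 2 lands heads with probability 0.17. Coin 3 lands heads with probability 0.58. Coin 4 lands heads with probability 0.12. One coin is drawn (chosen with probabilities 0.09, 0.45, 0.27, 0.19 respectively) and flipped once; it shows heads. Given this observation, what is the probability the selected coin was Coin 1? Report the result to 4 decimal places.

P(heads|C1) = 0.41; P(heads|C2) = 0.17; P(heads|C3) = 0.58; P(heads|C4) = 0.12.
Prior × likelihood for each source: 0.09·0.41=0.03690, 0.45·0.17=0.07650, 0.27·0.58=0.1566, 0.19·0.12=0.02280. Summing gives P(heads) = 0.29280.
P(Coin 1 | heads) = 0.03690 / 0.29280 = 0.1260.

Posterior probability ≈ 0.1260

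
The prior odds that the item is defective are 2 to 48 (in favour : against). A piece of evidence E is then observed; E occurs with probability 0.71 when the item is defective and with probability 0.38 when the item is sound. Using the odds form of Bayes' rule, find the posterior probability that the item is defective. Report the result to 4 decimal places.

Prior odds = 2/48 = 0.041667.
Likelihood ratio for E = 0.71/0.38 = 1.8684.
Posterior odds = prior odds × LR = 0.077851.
Posterior probability = odds/(1+odds) = 0.077851/1.0779 = 0.0722.

Posterior probability ≈ 0.0722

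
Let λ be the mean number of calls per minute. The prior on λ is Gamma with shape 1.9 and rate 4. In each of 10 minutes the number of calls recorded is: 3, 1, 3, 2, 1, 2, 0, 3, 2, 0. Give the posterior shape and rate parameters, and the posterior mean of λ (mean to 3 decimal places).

Total count ∑xᵢ = 17 over n = 10 minutes.
Gamma is conjugate to the Poisson likelihood: posterior is Gamma(shape = 1.9+17 = 18.9, rate = 4+10 = 14).
Posterior mean = shape/rate = 18.9/14 = 1.350.

Posterior: Gamma(shape=18.9, rate=14); mean ≈ 1.350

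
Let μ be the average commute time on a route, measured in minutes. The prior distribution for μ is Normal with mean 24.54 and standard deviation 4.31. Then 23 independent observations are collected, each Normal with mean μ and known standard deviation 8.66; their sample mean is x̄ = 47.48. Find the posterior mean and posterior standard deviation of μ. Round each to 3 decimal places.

Prior precision 1/τ₀² = 1/4.31² = 0.0538326; data precision n/σ² = 23/8.66² = 0.306685.
Posterior precision = 0.0538326 + 0.306685 = 0.360517, giving posterior SD = 1/√0.360517 = 1.665.
Posterior mean = (0.0538326·24.54 + 0.306685·47.48) / 0.360517 = 44.055.

Posterior mean ≈ 44.055; posterior SD ≈ 1.665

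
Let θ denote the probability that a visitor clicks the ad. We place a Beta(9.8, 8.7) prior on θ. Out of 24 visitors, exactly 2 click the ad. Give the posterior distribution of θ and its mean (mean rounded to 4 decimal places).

Observing 2 successes and 22 failures updates Beta(9.8, 8.7) by adding the success and failure counts to the two shape parameters: α = 9.8+2 = 11.8, β = 8.7+22 = 30.7.
E[θ | data] = 11.8/(11.8+30.7) = 0.2776.

Posterior: Beta(11.8, 30.7); mean ≈ 0.2776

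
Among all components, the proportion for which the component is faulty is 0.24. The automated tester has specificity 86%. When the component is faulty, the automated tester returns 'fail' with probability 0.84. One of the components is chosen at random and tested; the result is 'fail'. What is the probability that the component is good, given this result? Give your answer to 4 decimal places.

P(¬H | E) ≈ 0.3455

Let H be the event that the component is faulty. P(H) = 0.24, so P(¬H) = 0.76. With E the 'fail' result, P(E|H) = 0.84 and P(E|¬H) = 0.14.
P(E) = 0.84·0.24 + 0.14·0.76 = 0.20160 + 0.10640 = 0.30800.
By Bayes' theorem, P(H|E) = 0.20160 / 0.30800 = 0.6545. Hence P(¬H|E) = 1 − 0.6545 = 0.3455.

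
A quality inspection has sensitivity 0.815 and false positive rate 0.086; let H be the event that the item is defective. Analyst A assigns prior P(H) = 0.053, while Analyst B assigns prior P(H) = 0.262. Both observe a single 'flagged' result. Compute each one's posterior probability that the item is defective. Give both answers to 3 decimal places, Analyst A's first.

Analyst A: 0.347; Analyst B: 0.771

The likelihood ratio for a 'flagged' result is 0.815/0.086 = 9.4767.
Analyst A: prior odds 0.053/0.947 = 0.055966; posterior odds 0.53038; posterior probability 0.347.
Analyst B: prior odds 0.262/0.738 = 0.35501; posterior odds 3.3644; posterior probability 0.771.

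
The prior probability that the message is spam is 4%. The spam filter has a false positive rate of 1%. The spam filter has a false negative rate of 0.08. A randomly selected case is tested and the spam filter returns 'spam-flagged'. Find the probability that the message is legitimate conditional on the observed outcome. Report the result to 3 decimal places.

Let H be the event that the message is spam. P(H) = 0.04, so P(¬H) = 0.96. With E the 'spam-flagged' result, P(E|H) = 0.92 and P(E|¬H) = 0.01.
P(E) = 0.92·0.04 + 0.01·0.96 = 0.036800 + 0.0096000 = 0.046400.
By Bayes' theorem, P(H|E) = 0.036800 / 0.046400 = 0.793. Hence P(¬H|E) = 1 − 0.793 = 0.207.

P(¬H | E) ≈ 0.207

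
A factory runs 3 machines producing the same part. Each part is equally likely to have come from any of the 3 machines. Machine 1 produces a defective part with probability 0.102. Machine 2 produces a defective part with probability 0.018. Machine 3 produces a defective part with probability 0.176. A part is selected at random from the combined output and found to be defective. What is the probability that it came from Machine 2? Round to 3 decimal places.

Posterior probability ≈ 0.061

Tabulate prior·likelihood by source: [1] prior 0.333333, lik 0.102, product 0.03400; [2] prior 0.333333, lik 0.018, product 0.006000; [3] prior 0.333333, lik 0.176, product 0.05867.
Normalizing constant = 0.098667; the posterior for Machine 2 is its product over the sum, 0.006000/0.098667 = 0.061.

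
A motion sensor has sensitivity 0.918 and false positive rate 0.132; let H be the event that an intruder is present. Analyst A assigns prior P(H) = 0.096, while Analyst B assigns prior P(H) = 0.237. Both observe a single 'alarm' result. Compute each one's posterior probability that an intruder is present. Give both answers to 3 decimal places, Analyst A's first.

The likelihood ratio for an 'alarm' result is 0.918/0.132 = 6.9545.
Analyst A: prior odds 0.096/0.904 = 0.10619; posterior odds 0.73854; posterior probability 0.425.
Analyst B: prior odds 0.237/0.763 = 0.31062; posterior odds 2.1602; posterior probability 0.684.

Analyst A: 0.425; Analyst B: 0.684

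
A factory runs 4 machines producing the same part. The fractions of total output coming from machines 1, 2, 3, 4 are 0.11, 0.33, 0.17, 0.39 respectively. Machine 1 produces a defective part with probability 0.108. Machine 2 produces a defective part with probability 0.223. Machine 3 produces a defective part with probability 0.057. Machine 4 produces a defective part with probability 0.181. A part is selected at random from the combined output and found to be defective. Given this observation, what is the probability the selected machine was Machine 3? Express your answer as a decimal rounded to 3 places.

Tabulate prior·likelihood by source: [1] prior 0.11, lik 0.108, product 0.01188; [2] prior 0.33, lik 0.223, product 0.07359; [3] prior 0.17, lik 0.057, product 0.009690; [4] prior 0.39, lik 0.181, product 0.07059.
Normalizing constant = 0.16575; the posterior for Machine 3 is its product over the sum, 0.009690/0.16575 = 0.058.

Posterior probability ≈ 0.058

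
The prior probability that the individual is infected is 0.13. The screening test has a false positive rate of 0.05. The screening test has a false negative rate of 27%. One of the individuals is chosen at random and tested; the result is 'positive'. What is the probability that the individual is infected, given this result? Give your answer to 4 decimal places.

P(H | E) ≈ 0.6857

Let H be the event that the individual is infected. P(H) = 0.13, so P(¬H) = 0.87. With E the 'positive' result, P(E|H) = 0.73 and P(E|¬H) = 0.05.
P(E) = 0.73·0.13 + 0.05·0.87 = 0.094900 + 0.043500 = 0.13840.
By Bayes' theorem, P(H|E) = 0.094900 / 0.13840 = 0.6857.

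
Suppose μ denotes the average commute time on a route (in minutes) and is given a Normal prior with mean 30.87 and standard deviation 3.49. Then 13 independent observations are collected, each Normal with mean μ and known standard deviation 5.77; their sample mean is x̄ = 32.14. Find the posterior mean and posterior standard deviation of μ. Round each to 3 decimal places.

Posterior mean ≈ 31.919; posterior SD ≈ 1.455

Prior precision 1/τ₀² = 1/3.49² = 0.0821011; data precision n/σ² = 13/5.77² = 0.390474.
Posterior precision = 0.0821011 + 0.390474 = 0.472575, giving posterior SD = 1/√0.472575 = 1.455.
Posterior mean = (0.0821011·30.87 + 0.390474·32.14) / 0.472575 = 31.919.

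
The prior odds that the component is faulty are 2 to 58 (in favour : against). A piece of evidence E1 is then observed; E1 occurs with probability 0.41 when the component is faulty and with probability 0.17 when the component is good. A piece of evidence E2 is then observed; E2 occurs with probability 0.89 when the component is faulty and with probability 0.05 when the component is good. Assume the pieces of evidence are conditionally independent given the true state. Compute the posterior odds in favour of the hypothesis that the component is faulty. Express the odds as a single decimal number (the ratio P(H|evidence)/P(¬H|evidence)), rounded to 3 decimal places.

Posterior odds ≈ 1.480

Prior odds = 2/58 = 0.034483. In log-odds, ln(0.034483) = -3.3673.
Add log likelihood ratios: ln(2.4118) + ln(17.800) = 3.7596.
Posterior log-odds = 0.39226, so posterior odds = exp(0.39226) = 1.4803.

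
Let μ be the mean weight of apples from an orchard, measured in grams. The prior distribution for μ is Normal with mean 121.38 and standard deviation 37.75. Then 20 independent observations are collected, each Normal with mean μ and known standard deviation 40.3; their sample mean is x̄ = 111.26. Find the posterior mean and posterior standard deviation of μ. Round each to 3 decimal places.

Posterior mean ≈ 111.806; posterior SD ≈ 8.765

With known σ, the Normal prior is conjugate. Weight on the data is w = (n/σ²)/(n/σ² + 1/τ₀²) = 0.0123146/(0.0123146+0.00070172) = 0.94609.
Posterior mean = w·x̄ + (1−w)·μ₀ = 0.94609·111.26 + 0.053911·121.38 = 111.806. Posterior variance = 1/(0.0123146+0.00070172) = 76.8267, so SD = 8.765.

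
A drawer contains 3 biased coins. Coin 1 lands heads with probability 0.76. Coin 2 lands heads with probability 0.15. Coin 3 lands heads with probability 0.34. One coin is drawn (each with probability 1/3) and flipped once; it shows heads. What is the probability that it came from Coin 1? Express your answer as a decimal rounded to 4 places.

Posterior probability ≈ 0.6080

P(heads|C1) = 0.76; P(heads|C2) = 0.15; P(heads|C3) = 0.34.
Prior × likelihood for each source: 0.333333·0.76=0.2533, 0.333333·0.15=0.05000, 0.333333·0.34=0.1133. Summing gives P(heads) = 0.41667.
P(Coin 1 | heads) = 0.2533 / 0.41667 = 0.6080.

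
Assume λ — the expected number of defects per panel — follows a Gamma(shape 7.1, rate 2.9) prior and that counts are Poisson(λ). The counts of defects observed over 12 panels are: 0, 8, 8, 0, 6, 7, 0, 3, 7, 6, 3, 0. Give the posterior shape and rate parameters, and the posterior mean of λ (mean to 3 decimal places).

Posterior: Gamma(shape=55.1, rate=14.9); mean ≈ 3.698

The Poisson likelihood adds the total count to the shape and the number of exposure periods to the rate. Here ∑xᵢ = 48 and n = 12, so shape 7.1→55.1 and rate 2.9→14.9.
E[λ | data] = 55.1/14.9 = 3.698.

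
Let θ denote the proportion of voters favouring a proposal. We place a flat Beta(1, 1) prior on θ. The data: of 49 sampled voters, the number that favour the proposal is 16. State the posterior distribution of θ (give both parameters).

The binomial likelihood is conjugate to the Beta prior: with 16 successes and 33 failures, the posterior is Beta(1+16, 1+33) = Beta(17, 34).

Posterior: Beta(17, 34)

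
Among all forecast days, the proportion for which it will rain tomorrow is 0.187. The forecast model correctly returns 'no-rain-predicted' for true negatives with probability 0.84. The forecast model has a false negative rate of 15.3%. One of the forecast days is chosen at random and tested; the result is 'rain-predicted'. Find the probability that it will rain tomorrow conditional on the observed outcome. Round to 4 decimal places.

Write H for 'it will rain tomorrow'. Prior odds H:¬H = 0.187/0.813 = 0.23001. For the 'rain-predicted' outcome, the likelihood ratio is 0.847/0.16 = 5.2938.
Posterior odds = 0.23001 × 5.2938 = 1.2176, so P(H|E) = 1.2176/(1+1.2176) = 0.5491.

P(H | E) ≈ 0.5491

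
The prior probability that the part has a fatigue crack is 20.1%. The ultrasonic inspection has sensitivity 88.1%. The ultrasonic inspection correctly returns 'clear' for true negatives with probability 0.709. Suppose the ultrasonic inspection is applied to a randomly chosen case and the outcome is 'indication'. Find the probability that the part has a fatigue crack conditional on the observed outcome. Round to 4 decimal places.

P(H | E) ≈ 0.4323

Let H be the event that the part has a fatigue crack. P(H) = 0.201, so P(¬H) = 0.799. With E the 'indication' result, P(E|H) = 0.881 and P(E|¬H) = 0.291.
P(E) = 0.881·0.201 + 0.291·0.799 = 0.17708 + 0.23251 = 0.40959.
By Bayes' theorem, P(H|E) = 0.17708 / 0.40959 = 0.4323.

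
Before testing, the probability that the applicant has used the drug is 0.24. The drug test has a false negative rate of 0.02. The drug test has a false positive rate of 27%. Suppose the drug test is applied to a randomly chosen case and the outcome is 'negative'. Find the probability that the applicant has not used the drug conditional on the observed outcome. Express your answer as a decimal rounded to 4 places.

Write H for 'the applicant has used the drug'. Prior odds H:¬H = 0.24/0.76 = 0.31579. For the 'negative' outcome, the likelihood ratio is 0.02/0.73 = 0.027397.
Posterior odds = 0.31579 × 0.027397 = 0.0086518, so P(H|E) = 0.0086518/(1+0.0086518) = 0.0086. Then P(¬H|E) = 1 − 0.0086 = 0.9914.

P(¬H | E) ≈ 0.9914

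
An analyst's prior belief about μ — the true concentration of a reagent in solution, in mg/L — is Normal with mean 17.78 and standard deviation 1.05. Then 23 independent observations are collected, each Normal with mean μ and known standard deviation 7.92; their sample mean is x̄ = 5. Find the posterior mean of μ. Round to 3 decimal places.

With known σ, the Normal prior is conjugate. Weight on the data is w = (n/σ²)/(n/σ² + 1/τ₀²) = 0.366672/(0.366672+0.907029) = 0.28788.
Posterior mean = w·x̄ + (1−w)·μ₀ = 0.28788·5 + 0.71212·17.78 = 14.101.

Posterior mean ≈ 14.101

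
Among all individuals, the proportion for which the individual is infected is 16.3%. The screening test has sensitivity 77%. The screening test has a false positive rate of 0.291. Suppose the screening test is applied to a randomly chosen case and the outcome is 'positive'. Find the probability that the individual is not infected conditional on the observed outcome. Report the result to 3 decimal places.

P(¬H | E) ≈ 0.660

Let H be the event that the individual is infected. P(H) = 0.163, so P(¬H) = 0.837. With E the 'positive' result, P(E|H) = 0.77 and P(E|¬H) = 0.291.
P(E) = 0.77·0.163 + 0.291·0.837 = 0.12551 + 0.24357 = 0.36908.
By Bayes' theorem, P(H|E) = 0.12551 / 0.36908 = 0.340. Hence P(¬H|E) = 1 − 0.340 = 0.660.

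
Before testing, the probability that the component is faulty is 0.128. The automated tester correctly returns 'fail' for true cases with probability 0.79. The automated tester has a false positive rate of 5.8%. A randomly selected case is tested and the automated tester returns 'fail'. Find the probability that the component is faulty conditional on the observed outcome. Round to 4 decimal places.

Write H for 'the component is faulty'. Prior odds H:¬H = 0.128/0.872 = 0.14679. For the 'fail' outcome, the likelihood ratio is 0.79/0.058 = 13.621.
Posterior odds = 0.14679 × 13.621 = 1.9994, so P(H|E) = 1.9994/(1+1.9994) = 0.6666.

P(H | E) ≈ 0.6666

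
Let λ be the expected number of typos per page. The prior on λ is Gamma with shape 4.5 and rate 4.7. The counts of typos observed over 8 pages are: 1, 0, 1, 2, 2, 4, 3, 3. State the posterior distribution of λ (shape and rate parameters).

Posterior: Gamma(shape=20.5, rate=12.7)

Total count ∑xᵢ = 16 over n = 8 pages.
Gamma is conjugate to the Poisson likelihood: posterior is Gamma(shape = 4.5+16 = 20.5, rate = 4.7+8 = 12.7).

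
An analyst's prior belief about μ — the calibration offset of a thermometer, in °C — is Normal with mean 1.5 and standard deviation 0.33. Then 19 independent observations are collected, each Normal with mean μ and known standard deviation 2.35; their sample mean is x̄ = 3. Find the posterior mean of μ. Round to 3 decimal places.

Prior precision 1/τ₀² = 1/0.33² = 9.18274; data precision n/σ² = 19/2.35² = 3.44047.
Posterior precision = 9.18274 + 3.44047 = 12.6232.
Posterior mean = (9.18274·1.5 + 3.44047·3) / 12.6232 = 1.909.

Posterior mean ≈ 1.909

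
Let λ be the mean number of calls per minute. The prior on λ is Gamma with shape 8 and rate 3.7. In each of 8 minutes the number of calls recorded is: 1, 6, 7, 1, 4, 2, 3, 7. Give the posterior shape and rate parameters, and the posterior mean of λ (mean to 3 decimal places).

Posterior: Gamma(shape=39, rate=11.7); mean ≈ 3.333

Total count ∑xᵢ = 31 over n = 8 minutes.
Gamma is conjugate to the Poisson likelihood: posterior is Gamma(shape = 8+31 = 39, rate = 3.7+8 = 11.7).
E[λ | data] = 39/11.7 = 3.333.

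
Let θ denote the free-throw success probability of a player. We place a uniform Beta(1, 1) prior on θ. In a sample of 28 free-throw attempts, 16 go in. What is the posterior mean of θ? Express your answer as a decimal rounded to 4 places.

The binomial likelihood is conjugate to the Beta prior: with 16 successes and 12 failures, the posterior is Beta(1+16, 1+12) = Beta(17, 13).
E[θ | data] = 17/(17+13) = 0.5667.

Posterior mean ≈ 0.5667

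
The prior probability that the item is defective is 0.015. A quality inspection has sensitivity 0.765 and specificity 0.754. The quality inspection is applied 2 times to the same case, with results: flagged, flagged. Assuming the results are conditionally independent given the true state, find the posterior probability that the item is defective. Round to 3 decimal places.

Posterior P(H) ≈ 0.128

Let H be the event that the item is defective; start with P(H) = 0.015. P('flagged'|H) = 0.765, P('flagged'|¬H) = 0.246.
Update on result 1 ('flagged'): P(H) ← 0.765·0.0150 / (0.765·0.0150 + 0.246·0.9850) = 0.011475/0.25378 = 0.0452.
Update on result 2 ('flagged'): P(H) ← 0.765·0.0452 / (0.765·0.0452 + 0.246·0.9548) = 0.034590/0.26947 = 0.1284.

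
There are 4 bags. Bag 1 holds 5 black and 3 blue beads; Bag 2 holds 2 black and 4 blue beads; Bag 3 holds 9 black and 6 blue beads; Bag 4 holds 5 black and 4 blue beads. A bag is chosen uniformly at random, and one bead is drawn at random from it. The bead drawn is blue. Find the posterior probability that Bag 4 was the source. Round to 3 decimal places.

P(blue|Bag 1) = 0.375; P(blue|Bag 2) = 0.6667; P(blue|Bag 3) = 0.4; P(blue|Bag 4) = 0.4444.
Prior × likelihood for each source: 0.25·0.375=0.09375, 0.25·0.6667=0.1667, 0.25·0.4=0.1000, 0.25·0.4444=0.1111. Summing gives P(blue) = 0.47153.
P(Bag 4 | blue) = 0.1111 / 0.47153 = 0.236.

Posterior probability ≈ 0.236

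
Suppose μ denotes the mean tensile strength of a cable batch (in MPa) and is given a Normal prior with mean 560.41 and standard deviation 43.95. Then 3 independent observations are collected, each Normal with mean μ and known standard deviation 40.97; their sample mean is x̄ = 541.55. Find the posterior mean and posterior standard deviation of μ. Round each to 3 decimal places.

Prior precision 1/τ₀² = 1/43.95² = 0.00051770; data precision n/σ² = 3/40.97² = 0.00178727.
Posterior precision = 0.00051770 + 0.00178727 = 0.00230497, giving posterior SD = 1/√0.00230497 = 20.829.
Posterior mean = (0.00051770·560.41 + 0.00178727·541.55) / 0.00230497 = 545.786.

Posterior mean ≈ 545.786; posterior SD ≈ 20.829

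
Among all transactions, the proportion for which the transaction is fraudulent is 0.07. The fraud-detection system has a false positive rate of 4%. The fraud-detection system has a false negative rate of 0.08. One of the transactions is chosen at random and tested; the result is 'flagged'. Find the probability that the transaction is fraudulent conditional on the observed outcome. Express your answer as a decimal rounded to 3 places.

Let H be the event that the transaction is fraudulent. P(H) = 0.07, so P(¬H) = 0.93. With E the 'flagged' result, P(E|H) = 0.92 and P(E|¬H) = 0.04.
P(E) = 0.92·0.07 + 0.04·0.93 = 0.064400 + 0.037200 = 0.10160.
By Bayes' theorem, P(H|E) = 0.064400 / 0.10160 = 0.634.

P(H | E) ≈ 0.634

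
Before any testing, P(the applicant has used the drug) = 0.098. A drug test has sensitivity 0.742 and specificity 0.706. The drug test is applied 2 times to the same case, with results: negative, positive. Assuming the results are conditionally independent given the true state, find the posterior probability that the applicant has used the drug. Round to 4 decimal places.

Posterior P(H) ≈ 0.0911

Let H be the event that the applicant has used the drug; start with P(H) = 0.098. P('positive'|H) = 0.742, P('positive'|¬H) = 0.294.
Update on result 1 ('negative'): P(H) ← 0.258·0.0980 / (0.258·0.0980 + 0.706·0.9020) = 0.025284/0.66210 = 0.0382.
Update on result 2 ('positive'): P(H) ← 0.742·0.0382 / (0.742·0.0382 + 0.294·0.9618) = 0.028335/0.31111 = 0.0911.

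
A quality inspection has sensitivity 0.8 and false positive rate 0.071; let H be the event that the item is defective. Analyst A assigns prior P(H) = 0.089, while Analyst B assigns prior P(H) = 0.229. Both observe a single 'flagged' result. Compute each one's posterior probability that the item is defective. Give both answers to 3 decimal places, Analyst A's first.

Analyst A: 0.524; Analyst B: 0.770

The likelihood ratio for a 'flagged' result is 0.8/0.071 = 11.268.
Analyst A: prior odds 0.089/0.911 = 0.097695; posterior odds 1.1008; posterior probability 0.524.
Analyst B: prior odds 0.229/0.771 = 0.29702; posterior odds 3.3467; posterior probability 0.770.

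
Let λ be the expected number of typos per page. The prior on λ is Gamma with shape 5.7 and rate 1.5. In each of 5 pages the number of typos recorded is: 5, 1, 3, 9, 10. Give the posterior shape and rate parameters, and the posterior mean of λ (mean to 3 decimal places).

The Poisson likelihood adds the total count to the shape and the number of exposure periods to the rate. Here ∑xᵢ = 28 and n = 5, so shape 5.7→33.7 and rate 1.5→6.5.
Posterior mean = shape/rate = 33.7/6.5 = 5.185.

Posterior: Gamma(shape=33.7, rate=6.5); mean ≈ 5.185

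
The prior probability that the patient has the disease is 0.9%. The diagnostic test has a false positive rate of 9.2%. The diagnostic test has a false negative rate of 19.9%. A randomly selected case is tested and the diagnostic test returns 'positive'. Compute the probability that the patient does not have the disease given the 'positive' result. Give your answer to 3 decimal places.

P(¬H | E) ≈ 0.927

Let H be the event that the patient has the disease. P(H) = 0.009, so P(¬H) = 0.991. With E the 'positive' result, P(E|H) = 0.801 and P(E|¬H) = 0.092.
P(E) = 0.801·0.009 + 0.092·0.991 = 0.0072090 + 0.091172 = 0.098381.
By Bayes' theorem, P(H|E) = 0.0072090 / 0.098381 = 0.073. Hence P(¬H|E) = 1 − 0.073 = 0.927.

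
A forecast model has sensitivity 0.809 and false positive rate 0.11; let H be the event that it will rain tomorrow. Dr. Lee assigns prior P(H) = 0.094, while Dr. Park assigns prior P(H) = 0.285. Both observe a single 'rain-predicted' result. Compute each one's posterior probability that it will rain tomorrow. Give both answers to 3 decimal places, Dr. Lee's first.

Dr. Lee: 0.433; Dr. Park: 0.746

P('+'|H) = 0.809, P('+'|¬H) = 0.11.
Dr. Lee: numerator 0.809·0.094 = 0.076046; evidence = 0.076046+0.11·0.906 = 0.17571; posterior = 0.433.
Dr. Park: numerator 0.809·0.285 = 0.23056; evidence = 0.23056+0.11·0.715 = 0.30922; posterior = 0.746.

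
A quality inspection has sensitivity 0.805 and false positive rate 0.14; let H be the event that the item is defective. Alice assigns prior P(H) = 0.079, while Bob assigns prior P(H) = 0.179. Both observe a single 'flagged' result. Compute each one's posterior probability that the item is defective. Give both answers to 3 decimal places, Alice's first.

Alice: 0.330; Bob: 0.556

P('+'|H) = 0.805, P('+'|¬H) = 0.14.
Alice: numerator 0.805·0.079 = 0.063595; evidence = 0.063595+0.14·0.921 = 0.19254; posterior = 0.330.
Bob: numerator 0.805·0.179 = 0.14410; evidence = 0.14410+0.14·0.821 = 0.25904; posterior = 0.556.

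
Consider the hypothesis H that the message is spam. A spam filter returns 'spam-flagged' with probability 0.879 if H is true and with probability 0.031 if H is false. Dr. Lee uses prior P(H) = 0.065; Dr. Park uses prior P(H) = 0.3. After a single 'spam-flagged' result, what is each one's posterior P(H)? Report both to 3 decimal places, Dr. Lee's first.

Dr. Lee: 0.663; Dr. Park: 0.924

P('+'|H) = 0.879, P('+'|¬H) = 0.031.
Dr. Lee: numerator 0.879·0.065 = 0.057135; evidence = 0.057135+0.031·0.935 = 0.086120; posterior = 0.663.
Dr. Park: numerator 0.879·0.3 = 0.26370; evidence = 0.26370+0.031·0.7 = 0.28540; posterior = 0.924.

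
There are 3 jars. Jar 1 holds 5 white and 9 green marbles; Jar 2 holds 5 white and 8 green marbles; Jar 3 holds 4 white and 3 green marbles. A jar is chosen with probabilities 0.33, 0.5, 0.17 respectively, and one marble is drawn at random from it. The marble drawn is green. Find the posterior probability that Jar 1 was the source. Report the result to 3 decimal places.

Posterior probability ≈ 0.358

P(green|Jar 1) = 0.6429; P(green|Jar 2) = 0.6154; P(green|Jar 3) = 0.4286.
Prior × likelihood for each source: 0.33·0.6429=0.2121, 0.5·0.6154=0.3077, 0.17·0.4286=0.07286. Summing gives P(green) = 0.59269.
P(Jar 1 | green) = 0.2121 / 0.59269 = 0.358.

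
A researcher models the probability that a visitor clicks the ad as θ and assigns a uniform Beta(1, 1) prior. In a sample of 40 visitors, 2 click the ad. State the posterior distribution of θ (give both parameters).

Observing 2 successes and 38 failures updates Beta(1, 1) by adding the success and failure counts to the two shape parameters: α = 1+2 = 3, β = 1+38 = 39.

Posterior: Beta(3, 39)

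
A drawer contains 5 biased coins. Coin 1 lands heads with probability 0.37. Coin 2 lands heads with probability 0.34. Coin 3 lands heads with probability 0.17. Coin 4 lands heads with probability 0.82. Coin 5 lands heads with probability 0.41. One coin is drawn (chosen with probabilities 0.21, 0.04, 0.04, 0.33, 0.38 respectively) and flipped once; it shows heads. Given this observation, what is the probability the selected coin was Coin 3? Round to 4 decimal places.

Posterior probability ≈ 0.0130

P(heads|C1) = 0.37; P(heads|C2) = 0.34; P(heads|C3) = 0.17; P(heads|C4) = 0.82; P(heads|C5) = 0.41.
Prior × likelihood for each source: 0.21·0.37=0.07770, 0.04·0.34=0.01360, 0.04·0.17=0.006800, 0.33·0.82=0.2706, 0.38·0.41=0.1558. Summing gives P(heads) = 0.52450.
P(Coin 3 | heads) = 0.006800 / 0.52450 = 0.0130.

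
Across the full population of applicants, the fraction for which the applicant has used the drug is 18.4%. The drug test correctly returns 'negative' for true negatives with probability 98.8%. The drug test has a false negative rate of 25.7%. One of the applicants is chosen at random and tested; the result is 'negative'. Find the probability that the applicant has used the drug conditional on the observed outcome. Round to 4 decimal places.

Let H be the event that the applicant has used the drug. P(H) = 0.184, so P(¬H) = 0.816. With E the 'negative' result, P(E|H) = 0.257 and P(E|¬H) = 0.988.
P(E) = 0.257·0.184 + 0.988·0.816 = 0.047288 + 0.80621 = 0.85350.
By Bayes' theorem, P(H|E) = 0.047288 / 0.85350 = 0.0554.

P(H | E) ≈ 0.0554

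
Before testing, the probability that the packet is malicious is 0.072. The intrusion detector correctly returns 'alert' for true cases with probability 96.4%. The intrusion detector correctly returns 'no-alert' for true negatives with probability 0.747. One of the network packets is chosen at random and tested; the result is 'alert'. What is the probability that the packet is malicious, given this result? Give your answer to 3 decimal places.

Write H for 'the packet is malicious'. Prior odds H:¬H = 0.072/0.928 = 0.077586. For the 'alert' outcome, the likelihood ratio is 0.964/0.253 = 3.8103.
Posterior odds = 0.077586 × 3.8103 = 0.29562, so P(H|E) = 0.29562/(1+0.29562) = 0.228.

P(H | E) ≈ 0.228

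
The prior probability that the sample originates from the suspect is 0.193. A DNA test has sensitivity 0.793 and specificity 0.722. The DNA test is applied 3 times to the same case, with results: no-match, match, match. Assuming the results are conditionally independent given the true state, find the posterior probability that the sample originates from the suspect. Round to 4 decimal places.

Let H be the event that the sample originates from the suspect; start with P(H) = 0.193. P('match'|H) = 0.793, P('match'|¬H) = 0.278.
Update on result 1 ('no-match'): P(H) ← 0.207·0.1930 / (0.207·0.1930 + 0.722·0.8070) = 0.039951/0.62260 = 0.0642.
Update on result 2 ('match'): P(H) ← 0.793·0.0642 / (0.793·0.0642 + 0.278·0.9358) = 0.050885/0.31105 = 0.1636.
Update on result 3 ('match'): P(H) ← 0.793·0.1636 / (0.793·0.1636 + 0.278·0.8364) = 0.12973/0.36225 = 0.3581.

Posterior P(H) ≈ 0.3581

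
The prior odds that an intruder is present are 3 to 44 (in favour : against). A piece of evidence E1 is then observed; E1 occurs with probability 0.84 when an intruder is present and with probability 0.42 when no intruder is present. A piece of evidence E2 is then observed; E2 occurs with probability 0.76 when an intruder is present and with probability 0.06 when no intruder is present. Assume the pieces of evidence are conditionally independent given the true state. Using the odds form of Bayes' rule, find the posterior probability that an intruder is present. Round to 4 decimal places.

Prior odds = 3/44 = 0.068182. In log-odds, ln(0.068182) = -2.6856.
Add log likelihood ratios: ln(2.0000) + ln(12.667) = 3.2321.
Posterior log-odds = 0.54654, so posterior odds = exp(0.54654) = 1.7273. Converting, P(H|E) = 1.7273/2.7273 = 0.6333.

Posterior probability ≈ 0.6333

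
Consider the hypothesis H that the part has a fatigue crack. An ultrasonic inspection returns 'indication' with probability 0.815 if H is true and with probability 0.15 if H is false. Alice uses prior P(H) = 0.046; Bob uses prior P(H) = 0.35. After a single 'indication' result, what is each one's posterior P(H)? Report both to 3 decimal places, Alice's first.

Alice: 0.208; Bob: 0.745

The likelihood ratio for an 'indication' result is 0.815/0.15 = 5.4333.
Alice: prior odds 0.046/0.954 = 0.048218; posterior odds 0.26198; posterior probability 0.208.
Bob: prior odds 0.35/0.65 = 0.53846; posterior odds 2.9256; posterior probability 0.745.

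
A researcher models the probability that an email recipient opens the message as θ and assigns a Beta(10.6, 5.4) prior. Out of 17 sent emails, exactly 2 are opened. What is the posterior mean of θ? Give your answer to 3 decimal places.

Posterior mean ≈ 0.382

Observing 2 successes and 15 failures updates Beta(10.6, 5.4) by adding the success and failure counts to the two shape parameters: α = 10.6+2 = 12.6, β = 5.4+15 = 20.4.
E[θ | data] = 12.6/(12.6+20.4) = 0.382.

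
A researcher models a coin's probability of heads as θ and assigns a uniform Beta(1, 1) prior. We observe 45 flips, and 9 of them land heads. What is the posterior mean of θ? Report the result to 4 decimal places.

Observing 9 successes and 36 failures updates Beta(1, 1) by adding the success and failure counts to the two shape parameters: α = 1+9 = 10, β = 1+36 = 37.
Posterior mean = α/(α+β) = 10/47 = 0.2128.

Posterior mean ≈ 0.2128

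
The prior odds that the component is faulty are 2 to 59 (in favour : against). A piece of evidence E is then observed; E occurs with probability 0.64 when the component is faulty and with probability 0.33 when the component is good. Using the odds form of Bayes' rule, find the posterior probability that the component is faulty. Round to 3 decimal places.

Posterior probability ≈ 0.062

Prior odds = 2/59 = 0.033898.
Likelihood ratio for E = 0.64/0.33 = 1.9394.
Posterior odds = prior odds × LR = 0.065742.
Posterior probability = odds/(1+odds) = 0.065742/1.0657 = 0.062.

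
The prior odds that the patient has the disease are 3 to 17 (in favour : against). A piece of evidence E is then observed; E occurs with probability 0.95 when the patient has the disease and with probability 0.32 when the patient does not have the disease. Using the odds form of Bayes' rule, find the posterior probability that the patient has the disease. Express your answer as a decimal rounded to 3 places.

Posterior probability ≈ 0.344

Prior odds = 3/17 = 0.17647. In log-odds, ln(0.17647) = -1.7346.
Add log likelihood ratio: ln(2.9688) = 1.0881.
Posterior log-odds = -0.64646, so posterior odds = exp(-0.64646) = 0.52390. Converting, P(H|E) = 0.52390/1.5239 = 0.344.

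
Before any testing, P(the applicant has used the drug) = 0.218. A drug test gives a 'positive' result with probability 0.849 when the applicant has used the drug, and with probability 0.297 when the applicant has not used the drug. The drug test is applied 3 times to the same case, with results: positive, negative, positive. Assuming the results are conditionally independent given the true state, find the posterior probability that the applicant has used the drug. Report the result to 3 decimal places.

With H the event that the applicant has used the drug, the joint likelihood of the observed sequence is P(data|H) = 0.849·0.151·0.849 = 0.10884 and P(data|¬H) = 0.297·0.703·0.297 = 0.062011.
Bayes: P(H|data) = 0.218·0.10884 / (0.218·0.10884 + 0.782·0.062011) = 0.023727/0.072220 = 0.3285.

Posterior P(H) ≈ 0.329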